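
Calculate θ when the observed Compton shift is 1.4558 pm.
66.42°

From the Compton formula Δλ = λ_C(1 - cos θ), we can solve for θ:

cos θ = 1 - Δλ/λ_C

Given:
- Δλ = 1.4558 pm
- λ_C = h/(m_e·c) ≈ 2.42631024 pm

cos θ = 1 - 1.4558/2.42631024
cos θ = 1 - 0.600006
cos θ = 0.399994

θ = arccos(0.399994)
θ = 66.42°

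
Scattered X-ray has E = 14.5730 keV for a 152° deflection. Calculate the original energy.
15.4000 keV

Convert final energy to wavelength (hc ≈ 1239.842 keV·pm):
λ' = hc/E' = 1239.842 / 14.5730 = 85.0780 pm

Calculate the Compton shift:
Δλ = λ_C(1 - cos(152°))
Δλ = 2.4263 × (1 - cos(152°))
Δλ = 4.5686 pm

Initial wavelength:
λ = λ' - Δλ = 85.0780 - 4.5686 = 80.5094 pm

Initial energy:
E = hc/λ = 1239.842 / 80.5094 = 15.4000 keV

(Intermediate values are shown rounded; full precision is carried through to the final answer.)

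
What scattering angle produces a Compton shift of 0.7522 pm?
46.37°

From the Compton formula Δλ = λ_C(1 - cos θ), we can solve for θ:

cos θ = 1 - Δλ/λ_C

Given:
- Δλ = 0.7522 pm
- λ_C = h/(m_e·c) ≈ 2.42631024 pm

cos θ = 1 - 0.7522/2.42631024
cos θ = 1 - 0.310018
cos θ = 0.689982

θ = arccos(0.689982)
θ = 46.37°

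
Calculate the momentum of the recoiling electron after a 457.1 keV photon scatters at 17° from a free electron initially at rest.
7.1438e-23 kg·m/s

The electron is initially at rest, so by conservation of momentum:
p⃗_e = p⃗₀ − p⃗'  (incident photon momentum minus scattered photon momentum)

Photon momentum magnitudes (p = h/λ = E/c):
λ₀ = hc/E₀ = 2.7124 pm → p₀ = h/λ₀ = 2.4429e-22 kg·m/s
Δλ = λ_C(1 − cos 17°) = 0.1060 pm
λ' = 2.8184 pm → p' = h/λ' = 2.3510e-22 kg·m/s

The scattered photon makes angle θ = 17° with the incident direction, so by the law of cosines:
|p⃗_e|² = p₀² + p'² − 2p₀p'cos θ
|p⃗_e|² = (2.4429e-22)² + (2.3510e-22)² − 2·2.4429e-22·2.3510e-22·cos(17°)
|p⃗_e| = 7.1438e-23 kg·m/s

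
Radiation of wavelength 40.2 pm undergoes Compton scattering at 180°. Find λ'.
45.0526 pm

Using the Compton formula: λ' = λ + λ_C(1 − cos θ)

For θ = 180°, cos θ = -1 (exact) = -1.0000, so:
1 − cos 180° = 1 − (-1) = 2.0000

Δλ = λ_C × 2.0000 = 2.4263 × 2.0000 = 4.8526 pm

λ' = 40.2 + 4.8526 = 45.0526 pm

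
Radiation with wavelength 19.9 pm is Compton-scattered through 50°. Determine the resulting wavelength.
20.7667 pm

Using the Compton scattering formula:
λ' = λ + Δλ = λ + λ_C(1 - cos θ)

Given:
- Initial wavelength λ = 19.9 pm
- Scattering angle θ = 50°
- Compton wavelength λ_C ≈ 2.4263 pm

Calculate the shift:
Δλ = 2.4263 × (1 - cos(50°))
Δλ = 2.4263 × 0.3572
Δλ = 0.8667 pm

Final wavelength:
λ' = 19.9 + 0.8667 = 20.7667 pm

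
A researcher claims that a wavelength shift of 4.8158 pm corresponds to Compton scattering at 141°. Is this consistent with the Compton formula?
No, inconsistent

Calculate the expected shift for θ = 141°:

Δλ_expected = λ_C(1 - cos(141°))
Δλ_expected = 2.4263 × (1 - cos(141°))
Δλ_expected = 2.4263 × 1.7771
Δλ_expected = 4.3119 pm

Given shift: 4.8158 pm
Expected shift: 4.3119 pm
Difference: 0.5039 pm

The values do not match. The given shift corresponds to θ ≈ 170.0°, not 141°.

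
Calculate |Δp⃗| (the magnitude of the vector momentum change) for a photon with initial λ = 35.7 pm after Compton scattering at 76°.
2.2305e-23 kg·m/s

Photon momentum magnitude is p = h/λ.

Initial momentum:
p₀ = h/λ = 6.6261e-34/3.5700e-11 = 1.8560e-23 kg·m/s

After scattering:
λ' = λ + Δλ = 35.7 + 1.8393 = 37.5393 pm
p' = h/λ' = 6.6261e-34/3.7539e-11 = 1.7651e-23 kg·m/s

Momentum is a vector; the scattered photon's direction makes angle θ = 76° with the incident direction. The magnitude of the vector change Δp⃗ = p⃗₀ − p⃗' is found from the law of cosines:
|Δp⃗|² = p₀² + p'² − 2p₀p'cos θ
|Δp⃗|² = (1.8560e-23)² + (1.7651e-23)² − 2·1.8560e-23·1.7651e-23·cos(76°)
|Δp⃗| = 2.2305e-23 kg·m/s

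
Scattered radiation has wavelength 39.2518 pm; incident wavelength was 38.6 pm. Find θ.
43.00°

First find the wavelength shift:
Δλ = λ' - λ = 39.2518 - 38.6 = 0.6518 pm

Using Δλ = λ_C(1 - cos θ), with λ_C = h/(m_e·c) ≈ 2.42631024 pm:
cos θ = 1 - Δλ/λ_C
cos θ = 1 - 0.6518/2.42631024
cos θ = 0.731362

θ = arccos(0.731362)
θ = 43.00°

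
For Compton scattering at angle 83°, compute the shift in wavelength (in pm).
2.1306 pm

Using the Compton scattering formula:
Δλ = λ_C(1 - cos θ)

where λ_C = h/(m_e·c) ≈ 2.4263 pm is the Compton wavelength of an electron.

For θ = 83°:
cos(83°) = 0.1219
1 - cos(83°) = 0.8781

Δλ = 2.4263 × 0.8781
Δλ = 2.1306 pm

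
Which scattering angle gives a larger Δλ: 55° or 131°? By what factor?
131° produces the larger shift by a factor of 3.884

Calculate both shifts using Δλ = λ_C(1 - cos θ):

For θ₁ = 55°:
Δλ₁ = 2.4263 × (1 - cos(55°))
Δλ₁ = 2.4263 × 0.4264
Δλ₁ = 1.0346 pm

For θ₂ = 131°:
Δλ₂ = 2.4263 × (1 - cos(131°))
Δλ₂ = 2.4263 × 1.6561
Δλ₂ = 4.0181 pm

The 131° angle produces the larger shift.
Ratio: 4.0181/1.0346 = 3.884

(Intermediate values are shown rounded; full precision is carried through to the final answer.)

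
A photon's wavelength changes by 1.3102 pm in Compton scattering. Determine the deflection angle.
62.61°

From the Compton formula Δλ = λ_C(1 - cos θ), we can solve for θ:

cos θ = 1 - Δλ/λ_C

Given:
- Δλ = 1.3102 pm
- λ_C = h/(m_e·c) ≈ 2.42631024 pm

cos θ = 1 - 1.3102/2.42631024
cos θ = 1 - 0.539997
cos θ = 0.460003

θ = arccos(0.460003)
θ = 62.61°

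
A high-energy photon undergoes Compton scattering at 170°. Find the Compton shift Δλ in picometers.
4.8158 pm

Using the Compton scattering formula:
Δλ = λ_C(1 - cos θ)

where λ_C = h/(m_e·c) ≈ 2.4263 pm is the Compton wavelength of an electron.

For θ = 170°:
cos(170°) = -0.9848
1 - cos(170°) = 1.9848

Δλ = 2.4263 × 1.9848
Δλ = 4.8158 pm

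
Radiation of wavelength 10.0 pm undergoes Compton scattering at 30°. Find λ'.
10.3251 pm

Using the Compton formula: λ' = λ + λ_C(1 − cos θ)

For θ = 30°, cos θ = √3/2 (exact) ≈ 0.8660, so:
1 − cos 30° = 1 − (√3/2) ≈ 0.1340

Δλ = λ_C × 0.1340 = 2.4263 × 0.1340 = 0.3251 pm

λ' = 10.0 + 0.3251 = 10.3251 pm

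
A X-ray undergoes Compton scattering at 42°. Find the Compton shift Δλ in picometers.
0.6232 pm

Using the Compton scattering formula:
Δλ = λ_C(1 - cos θ)

where λ_C = h/(m_e·c) ≈ 2.4263 pm is the Compton wavelength of an electron.

For θ = 42°:
cos(42°) = 0.7431
1 - cos(42°) = 0.2569

Δλ = 2.4263 × 0.2569
Δλ = 0.6232 pm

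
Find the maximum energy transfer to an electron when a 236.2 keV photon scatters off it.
113.4645 keV

Maximum energy transfer occurs at θ = 180° (backscattering).

Initial photon: E₀ = 236.2 keV → λ₀ = 5.2491 pm

Maximum Compton shift (at 180°):
Δλ_max = 2λ_C = 2 × 2.4263 = 4.8526 pm

Final wavelength:
λ' = 5.2491 + 4.8526 = 10.1017 pm

Minimum photon energy (maximum energy to electron):
E'_min = hc/λ' = 122.7355 keV

Maximum electron kinetic energy:
K_max = E₀ - E'_min = 236.2000 - 122.7355 = 113.4645 keV

(Intermediate values are shown rounded; full precision is carried through to the final answer.)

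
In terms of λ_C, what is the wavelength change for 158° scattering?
1.9272 λ_C

The Compton shift formula is:
Δλ = λ_C(1 - cos θ)

Dividing both sides by λ_C:
Δλ/λ_C = 1 - cos θ

For θ = 158°:
Δλ/λ_C = 1 - cos(158°)
Δλ/λ_C = 1 - -0.9272
Δλ/λ_C = 1.9272

This means the shift is 1.9272 × λ_C = 4.6759 pm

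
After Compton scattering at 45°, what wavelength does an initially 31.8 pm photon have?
32.5106 pm

Using the Compton formula: λ' = λ + λ_C(1 − cos θ)

For θ = 45°, cos θ = √2/2 (exact) ≈ 0.7071, so:
1 − cos 45° = 1 − (√2/2) ≈ 0.2929

Δλ = λ_C × 0.2929 = 2.4263 × 0.2929 = 0.7106 pm

λ' = 31.8 + 0.7106 = 32.5106 pm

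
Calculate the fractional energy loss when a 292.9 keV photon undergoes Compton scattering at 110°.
0.4348 (or 43.48%)

Calculate initial and final photon energies:

Initial: E₀ = 292.9 keV → λ₀ = 4.2330 pm
Compton shift: Δλ = 3.2562 pm
Final wavelength: λ' = 7.4891 pm
Final energy: E' = 165.5519 keV

Fractional energy loss:
(E₀ - E')/E₀ = (292.9000 - 165.5519)/292.9000
= 127.3481/292.9000
= 0.4348
= 43.48%

(Intermediate values are shown rounded; full precision is carried through to the final answer.)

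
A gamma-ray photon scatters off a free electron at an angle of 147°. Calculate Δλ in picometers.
4.4612 pm

Using the Compton scattering formula:
Δλ = λ_C(1 - cos θ)

where λ_C = h/(m_e·c) ≈ 2.4263 pm is the Compton wavelength of an electron.

For θ = 147°:
cos(147°) = -0.8387
1 - cos(147°) = 1.8387

Δλ = 2.4263 × 1.8387
Δλ = 4.4612 pm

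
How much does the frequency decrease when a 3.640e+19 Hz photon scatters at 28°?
1.213e+18 Hz (decrease)

Convert frequency to wavelength (c = 299792458 m/s):
λ₀ = c/f₀ = 299792458/3.640e+19 = 8.2360565e-12 m = 8.2361 pm

Calculate Compton shift:
Δλ = λ_C(1 - cos(28°)) = 0.2840 pm

Final wavelength:
λ' = λ₀ + Δλ = 8.2361 + 0.2840 = 8.5201 pm

Final frequency:
f' = c/λ' = 299792458/8.5200620e-12 = 3.5186652e+19 Hz

Frequency shift (decrease):
Δf = f₀ - f' = 3.640e+19 - 3.5186652e+19 = 1.213e+18 Hz

(Intermediate values are shown rounded; full precision is carried through to the final answer.)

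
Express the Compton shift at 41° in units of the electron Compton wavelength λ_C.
0.2453 λ_C

The Compton shift formula is:
Δλ = λ_C(1 - cos θ)

Dividing both sides by λ_C:
Δλ/λ_C = 1 - cos θ

For θ = 41°:
Δλ/λ_C = 1 - cos(41°)
Δλ/λ_C = 1 - 0.7547
Δλ/λ_C = 0.2453

This means the shift is 0.2453 × λ_C = 0.5952 pm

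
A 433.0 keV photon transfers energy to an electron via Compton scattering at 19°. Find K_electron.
19.1075 keV

By energy conservation: K_e = E_initial - E_final

First find the scattered photon energy:
Initial wavelength: λ = hc/E = 2.8634 pm
Compton shift: Δλ = λ_C(1 - cos(19°)) = 0.1322 pm
Final wavelength: λ' = 2.8634 + 0.1322 = 2.9956 pm
Final photon energy: E' = hc/λ' = 413.8925 keV

Electron kinetic energy:
K_e = E - E' = 433.0000 - 413.8925 = 19.1075 keV

(Intermediate values are shown rounded; full precision is carried through to the final answer.)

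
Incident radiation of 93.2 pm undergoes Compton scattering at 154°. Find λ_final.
97.8071 pm

Using the Compton scattering formula:
λ' = λ + Δλ = λ + λ_C(1 - cos θ)

Given:
- Initial wavelength λ = 93.2 pm
- Scattering angle θ = 154°
- Compton wavelength λ_C ≈ 2.4263 pm

Calculate the shift:
Δλ = 2.4263 × (1 - cos(154°))
Δλ = 2.4263 × 1.8988
Δλ = 4.6071 pm

Final wavelength:
λ' = 93.2 + 4.6071 = 97.8071 pm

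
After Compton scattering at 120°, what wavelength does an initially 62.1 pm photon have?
65.7395 pm

Using the Compton formula: λ' = λ + λ_C(1 − cos θ)

For θ = 120°, cos θ = -1/2 (exact) = -0.5000, so:
1 − cos 120° = 1 − (-1/2) = 1.5000

Δλ = λ_C × 1.5000 = 2.4263 × 1.5000 = 3.6395 pm

λ' = 62.1 + 3.6395 = 65.7395 pm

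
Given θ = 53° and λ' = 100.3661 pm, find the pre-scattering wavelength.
99.4000 pm

From λ' = λ + Δλ, we have λ = λ' - Δλ

First calculate the Compton shift:
Δλ = λ_C(1 - cos θ)
Δλ = 2.4263 × (1 - cos(53°))
Δλ = 2.4263 × 0.3982
Δλ = 0.9661 pm

Initial wavelength:
λ = λ' - Δλ
λ = 100.3661 - 0.9661
λ = 99.4000 pm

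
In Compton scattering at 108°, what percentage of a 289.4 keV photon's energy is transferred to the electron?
0.4257 (or 42.57%)

Calculate initial and final photon energies:

Initial: E₀ = 289.4 keV → λ₀ = 4.2842 pm
Compton shift: Δλ = 3.1761 pm
Final wavelength: λ' = 7.4603 pm
Final energy: E' = 166.1928 keV

Fractional energy loss:
(E₀ - E')/E₀ = (289.4000 - 166.1928)/289.4000
= 123.2072/289.4000
= 0.4257
= 42.57%

(Intermediate values are shown rounded; full precision is carried through to the final answer.)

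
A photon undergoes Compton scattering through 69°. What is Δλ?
1.5568 pm

Using the Compton scattering formula:
Δλ = λ_C(1 - cos θ)

where λ_C = h/(m_e·c) ≈ 2.4263 pm is the Compton wavelength of an electron.

For θ = 69°:
cos(69°) = 0.3584
1 - cos(69°) = 0.6416

Δλ = 2.4263 × 0.6416
Δλ = 1.5568 pm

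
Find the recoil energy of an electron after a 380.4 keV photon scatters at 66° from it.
116.5338 keV

By energy conservation: K_e = E_initial - E_final

First find the scattered photon energy:
Initial wavelength: λ = hc/E = 3.2593 pm
Compton shift: Δλ = λ_C(1 - cos(66°)) = 1.4394 pm
Final wavelength: λ' = 3.2593 + 1.4394 = 4.6988 pm
Final photon energy: E' = hc/λ' = 263.8662 keV

Electron kinetic energy:
K_e = E - E' = 380.4000 - 263.8662 = 116.5338 keV

(Intermediate values are shown rounded; full precision is carried through to the final answer.)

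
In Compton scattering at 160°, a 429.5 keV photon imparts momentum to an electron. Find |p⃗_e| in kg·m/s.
3.1297e-22 kg·m/s

The electron is initially at rest, so by conservation of momentum:
p⃗_e = p⃗₀ − p⃗'  (incident photon momentum minus scattered photon momentum)

Photon momentum magnitudes (p = h/λ = E/c):
λ₀ = hc/E₀ = 2.8867 pm → p₀ = h/λ₀ = 2.2954e-22 kg·m/s
Δλ = λ_C(1 − cos 160°) = 4.7063 pm
λ' = 7.5930 pm → p' = h/λ' = 8.7265e-23 kg·m/s

The scattered photon makes angle θ = 160° with the incident direction, so by the law of cosines:
|p⃗_e|² = p₀² + p'² − 2p₀p'cos θ
|p⃗_e|² = (2.2954e-22)² + (8.7265e-23)² − 2·2.2954e-22·8.7265e-23·cos(160°)
|p⃗_e| = 3.1297e-22 kg·m/s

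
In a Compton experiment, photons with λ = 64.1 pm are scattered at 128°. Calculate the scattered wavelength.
68.0201 pm

Using the Compton scattering formula:
λ' = λ + Δλ = λ + λ_C(1 - cos θ)

Given:
- Initial wavelength λ = 64.1 pm
- Scattering angle θ = 128°
- Compton wavelength λ_C ≈ 2.4263 pm

Calculate the shift:
Δλ = 2.4263 × (1 - cos(128°))
Δλ = 2.4263 × 1.6157
Δλ = 3.9201 pm

Final wavelength:
λ' = 64.1 + 3.9201 = 68.0201 pm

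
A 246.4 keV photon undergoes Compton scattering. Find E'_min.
125.4336 keV (at θ = 180°)

The scattered photon has minimum energy when its wavelength is maximum, i.e., when the Compton shift Δλ = λ_C(1 − cos θ) is maximum. This occurs at θ = 180° (backscattering), giving Δλ_max = 2λ_C = 4.8526 pm.

Initial wavelength: λ₀ = hc/E₀ = 5.0318 pm
Maximum final wavelength: λ'_max = λ₀ + 2λ_C = 5.0318 + 4.8526 = 9.8844 pm
Minimum final energy: E'_min = hc/λ'_max = 125.4336 keV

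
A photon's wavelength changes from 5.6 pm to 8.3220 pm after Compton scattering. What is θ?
97.00°

First find the wavelength shift:
Δλ = λ' - λ = 8.3220 - 5.6 = 2.7220 pm

Using Δλ = λ_C(1 - cos θ), with λ_C = h/(m_e·c) ≈ 2.42631024 pm:
cos θ = 1 - Δλ/λ_C
cos θ = 1 - 2.7220/2.42631024
cos θ = -0.121868

θ = arccos(-0.121868)
θ = 97.00°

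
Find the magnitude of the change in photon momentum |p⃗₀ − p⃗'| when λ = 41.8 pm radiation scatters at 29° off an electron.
7.9101e-24 kg·m/s

Photon momentum magnitude is p = h/λ.

Initial momentum:
p₀ = h/λ = 6.6261e-34/4.1800e-11 = 1.5852e-23 kg·m/s

After scattering:
λ' = λ + Δλ = 41.8 + 0.3042 = 42.1042 pm
p' = h/λ' = 6.6261e-34/4.2104e-11 = 1.5737e-23 kg·m/s

Momentum is a vector; the scattered photon's direction makes angle θ = 29° with the incident direction. The magnitude of the vector change Δp⃗ = p⃗₀ − p⃗' is found from the law of cosines:
|Δp⃗|² = p₀² + p'² − 2p₀p'cos θ
|Δp⃗|² = (1.5852e-23)² + (1.5737e-23)² − 2·1.5852e-23·1.5737e-23·cos(29°)
|Δp⃗| = 7.9101e-24 kg·m/s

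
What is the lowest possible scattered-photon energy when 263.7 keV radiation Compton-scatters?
129.7675 keV (at θ = 180°)

The scattered photon has minimum energy when its wavelength is maximum, i.e., when the Compton shift Δλ = λ_C(1 − cos θ) is maximum. This occurs at θ = 180° (backscattering), giving Δλ_max = 2λ_C = 4.8526 pm.

Initial wavelength: λ₀ = hc/E₀ = 4.7017 pm
Maximum final wavelength: λ'_max = λ₀ + 2λ_C = 4.7017 + 4.8526 = 9.5543 pm
Minimum final energy: E'_min = hc/λ'_max = 129.7675 keV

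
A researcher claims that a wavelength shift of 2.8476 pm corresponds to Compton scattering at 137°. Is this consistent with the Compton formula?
No, inconsistent

Calculate the expected shift for θ = 137°:

Δλ_expected = λ_C(1 - cos(137°))
Δλ_expected = 2.4263 × (1 - cos(137°))
Δλ_expected = 2.4263 × 1.7314
Δλ_expected = 4.2008 pm

Given shift: 2.8476 pm
Expected shift: 4.2008 pm
Difference: 1.3532 pm

The values do not match. The given shift corresponds to θ ≈ 100.0°, not 137°.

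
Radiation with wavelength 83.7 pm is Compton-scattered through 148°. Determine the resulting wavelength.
88.1839 pm

Using the Compton scattering formula:
λ' = λ + Δλ = λ + λ_C(1 - cos θ)

Given:
- Initial wavelength λ = 83.7 pm
- Scattering angle θ = 148°
- Compton wavelength λ_C ≈ 2.4263 pm

Calculate the shift:
Δλ = 2.4263 × (1 - cos(148°))
Δλ = 2.4263 × 1.8480
Δλ = 4.4839 pm

Final wavelength:
λ' = 83.7 + 4.4839 = 88.1839 pm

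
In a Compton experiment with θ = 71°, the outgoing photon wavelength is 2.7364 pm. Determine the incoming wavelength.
1.1000 pm

From λ' = λ + Δλ, we have λ = λ' - Δλ

First calculate the Compton shift:
Δλ = λ_C(1 - cos θ)
Δλ = 2.4263 × (1 - cos(71°))
Δλ = 2.4263 × 0.6744
Δλ = 1.6364 pm

Initial wavelength:
λ = λ' - Δλ
λ = 2.7364 - 1.6364
λ = 1.1000 pm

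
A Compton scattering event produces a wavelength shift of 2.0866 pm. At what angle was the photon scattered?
81.95°

From the Compton formula Δλ = λ_C(1 - cos θ), we can solve for θ:

cos θ = 1 - Δλ/λ_C

Given:
- Δλ = 2.0866 pm
- λ_C = h/(m_e·c) ≈ 2.42631024 pm

cos θ = 1 - 2.0866/2.42631024
cos θ = 1 - 0.859989
cos θ = 0.140011

θ = arccos(0.140011)
θ = 81.95°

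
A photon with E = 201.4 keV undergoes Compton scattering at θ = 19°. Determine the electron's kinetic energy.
4.2337 keV

By energy conservation: K_e = E_initial - E_final

First find the scattered photon energy:
Initial wavelength: λ = hc/E = 6.1561 pm
Compton shift: Δλ = λ_C(1 - cos(19°)) = 0.1322 pm
Final wavelength: λ' = 6.1561 + 0.1322 = 6.2883 pm
Final photon energy: E' = hc/λ' = 197.1663 keV

Electron kinetic energy:
K_e = E - E' = 201.4000 - 197.1663 = 4.2337 keV

(Intermediate values are shown rounded; full precision is carried through to the final answer.)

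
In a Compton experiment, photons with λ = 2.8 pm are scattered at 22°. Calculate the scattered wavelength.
2.9767 pm

Using the Compton scattering formula:
λ' = λ + Δλ = λ + λ_C(1 - cos θ)

Given:
- Initial wavelength λ = 2.8 pm
- Scattering angle θ = 22°
- Compton wavelength λ_C ≈ 2.4263 pm

Calculate the shift:
Δλ = 2.4263 × (1 - cos(22°))
Δλ = 2.4263 × 0.0728
Δλ = 0.1767 pm

Final wavelength:
λ' = 2.8 + 0.1767 = 2.9767 pm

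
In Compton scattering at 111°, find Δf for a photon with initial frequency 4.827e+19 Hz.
1.673e+19 Hz (decrease)

Convert frequency to wavelength (c = 299792458 m/s):
λ₀ = c/f₀ = 299792458/4.827e+19 = 6.2107408e-12 m = 6.2107 pm

Calculate Compton shift:
Δλ = λ_C(1 - cos(111°)) = 3.2958 pm

Final wavelength:
λ' = λ₀ + Δλ = 6.2107 + 3.2958 = 9.5066 pm

Final frequency:
f' = c/λ' = 299792458/9.5065629e-12 = 3.1535315e+19 Hz

Frequency shift (decrease):
Δf = f₀ - f' = 4.827e+19 - 3.1535315e+19 = 1.673e+19 Hz

(Intermediate values are shown rounded; full precision is carried through to the final answer.)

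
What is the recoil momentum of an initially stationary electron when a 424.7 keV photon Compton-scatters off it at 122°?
2.9247e-22 kg·m/s

The electron is initially at rest, so by conservation of momentum:
p⃗_e = p⃗₀ − p⃗'  (incident photon momentum minus scattered photon momentum)

Photon momentum magnitudes (p = h/λ = E/c):
λ₀ = hc/E₀ = 2.9193 pm → p₀ = h/λ₀ = 2.2697e-22 kg·m/s
Δλ = λ_C(1 − cos 122°) = 3.7121 pm
λ' = 6.6314 pm → p' = h/λ' = 9.9920e-23 kg·m/s

The scattered photon makes angle θ = 122° with the incident direction, so by the law of cosines:
|p⃗_e|² = p₀² + p'² − 2p₀p'cos θ
|p⃗_e|² = (2.2697e-22)² + (9.9920e-23)² − 2·2.2697e-22·9.9920e-23·cos(122°)
|p⃗_e| = 2.9247e-22 kg·m/s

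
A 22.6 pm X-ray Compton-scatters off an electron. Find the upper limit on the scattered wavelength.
27.4526 pm (at θ = 180°)

The Compton shift is Δλ = λ_C(1 − cos θ).

Since cos θ ranges from −1 to 1, the factor (1 − cos θ) ranges from 0 to 2; the maximum shift occurs at θ = 180° (backscattering):
Δλ_max = 2λ_C = 2 × 2.4263 pm = 4.8526 pm

Maximum scattered wavelength:
λ'_max = λ₀ + Δλ_max = 22.6 + 4.8526 = 27.4526 pm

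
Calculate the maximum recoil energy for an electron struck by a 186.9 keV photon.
78.9594 keV

Maximum energy transfer occurs at θ = 180° (backscattering).

Initial photon: E₀ = 186.9 keV → λ₀ = 6.6337 pm

Maximum Compton shift (at 180°):
Δλ_max = 2λ_C = 2 × 2.4263 = 4.8526 pm

Final wavelength:
λ' = 6.6337 + 4.8526 = 11.4863 pm

Minimum photon energy (maximum energy to electron):
E'_min = hc/λ' = 107.9406 keV

Maximum electron kinetic energy:
K_max = E₀ - E'_min = 186.9000 - 107.9406 = 78.9594 keV

(Intermediate values are shown rounded; full precision is carried through to the final answer.)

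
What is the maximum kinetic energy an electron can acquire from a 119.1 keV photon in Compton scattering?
37.8666 keV

Maximum energy transfer occurs at θ = 180° (backscattering).

Initial photon: E₀ = 119.1 keV → λ₀ = 10.4101 pm

Maximum Compton shift (at 180°):
Δλ_max = 2λ_C = 2 × 2.4263 = 4.8526 pm

Final wavelength:
λ' = 10.4101 + 4.8526 = 15.2627 pm

Minimum photon energy (maximum energy to electron):
E'_min = hc/λ' = 81.2334 keV

Maximum electron kinetic energy:
K_max = E₀ - E'_min = 119.1000 - 81.2334 = 37.8666 keV

(Intermediate values are shown rounded; full precision is carried through to the final answer.)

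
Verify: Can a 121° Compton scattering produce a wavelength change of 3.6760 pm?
Yes, consistent

Calculate the expected shift for θ = 121°:

Δλ_expected = λ_C(1 - cos(121°))
Δλ_expected = 2.4263 × (1 - cos(121°))
Δλ_expected = 2.4263 × 1.5150
Δλ_expected = 3.6760 pm

Given shift: 3.6760 pm
Expected shift: 3.6760 pm
Difference: 0.0000 pm

The values match. This is consistent with Compton scattering at the stated angle.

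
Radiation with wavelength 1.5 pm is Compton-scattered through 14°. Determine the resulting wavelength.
1.5721 pm

Using the Compton scattering formula:
λ' = λ + Δλ = λ + λ_C(1 - cos θ)

Given:
- Initial wavelength λ = 1.5 pm
- Scattering angle θ = 14°
- Compton wavelength λ_C ≈ 2.4263 pm

Calculate the shift:
Δλ = 2.4263 × (1 - cos(14°))
Δλ = 2.4263 × 0.0297
Δλ = 0.0721 pm

Final wavelength:
λ' = 1.5 + 0.0721 = 1.5721 pm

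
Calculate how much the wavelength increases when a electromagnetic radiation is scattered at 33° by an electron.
0.3914 pm

Using the Compton scattering formula:
Δλ = λ_C(1 - cos θ)

where λ_C = h/(m_e·c) ≈ 2.4263 pm is the Compton wavelength of an electron.

For θ = 33°:
cos(33°) = 0.8387
1 - cos(33°) = 0.1613

Δλ = 2.4263 × 0.1613
Δλ = 0.3914 pm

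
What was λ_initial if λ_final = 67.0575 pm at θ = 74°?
65.3000 pm

From λ' = λ + Δλ, we have λ = λ' - Δλ

First calculate the Compton shift:
Δλ = λ_C(1 - cos θ)
Δλ = 2.4263 × (1 - cos(74°))
Δλ = 2.4263 × 0.7244
Δλ = 1.7575 pm

Initial wavelength:
λ = λ' - Δλ
λ = 67.0575 - 1.7575
λ = 65.3000 pm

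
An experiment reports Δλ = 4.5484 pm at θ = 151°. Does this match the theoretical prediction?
Yes, consistent

Calculate the expected shift for θ = 151°:

Δλ_expected = λ_C(1 - cos(151°))
Δλ_expected = 2.4263 × (1 - cos(151°))
Δλ_expected = 2.4263 × 1.8746
Δλ_expected = 4.5484 pm

Given shift: 4.5484 pm
Expected shift: 4.5484 pm
Difference: 0.0000 pm

The values match. This is consistent with Compton scattering at the stated angle.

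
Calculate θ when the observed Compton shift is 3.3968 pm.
113.58°

From the Compton formula Δλ = λ_C(1 - cos θ), we can solve for θ:

cos θ = 1 - Δλ/λ_C

Given:
- Δλ = 3.3968 pm
- λ_C = h/(m_e·c) ≈ 2.42631024 pm

cos θ = 1 - 3.3968/2.42631024
cos θ = 1 - 1.399986
cos θ = -0.399986

θ = arccos(-0.399986)
θ = 113.58°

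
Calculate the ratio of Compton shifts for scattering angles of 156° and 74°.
156° produces the larger shift by a factor of 2.642

Calculate both shifts using Δλ = λ_C(1 - cos θ):

For θ₁ = 74°:
Δλ₁ = 2.4263 × (1 - cos(74°))
Δλ₁ = 2.4263 × 0.7244
Δλ₁ = 1.7575 pm

For θ₂ = 156°:
Δλ₂ = 2.4263 × (1 - cos(156°))
Δλ₂ = 2.4263 × 1.9135
Δλ₂ = 4.6429 pm

The 156° angle produces the larger shift.
Ratio: 4.6429/1.7575 = 2.642

(Intermediate values are shown rounded; full precision is carried through to the final answer.)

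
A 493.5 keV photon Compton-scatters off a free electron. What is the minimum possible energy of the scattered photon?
168.3432 keV (at θ = 180°)

The scattered photon has minimum energy when its wavelength is maximum, i.e., when the Compton shift Δλ = λ_C(1 − cos θ) is maximum. This occurs at θ = 180° (backscattering), giving Δλ_max = 2λ_C = 4.8526 pm.

Initial wavelength: λ₀ = hc/E₀ = 2.5123 pm
Maximum final wavelength: λ'_max = λ₀ + 2λ_C = 2.5123 + 4.8526 = 7.3650 pm
Minimum final energy: E'_min = hc/λ'_max = 168.3432 keV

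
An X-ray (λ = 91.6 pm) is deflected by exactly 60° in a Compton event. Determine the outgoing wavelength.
92.8132 pm

Using the Compton formula: λ' = λ + λ_C(1 − cos θ)

For θ = 60°, cos θ = 1/2 (exact) = 0.5000, so:
1 − cos 60° = 1 − (1/2) = 0.5000

Δλ = λ_C × 0.5000 = 2.4263 × 0.5000 = 1.2132 pm

λ' = 91.6 + 1.2132 = 92.8132 pm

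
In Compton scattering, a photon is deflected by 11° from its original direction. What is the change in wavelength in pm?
0.0446 pm

Using the Compton scattering formula:
Δλ = λ_C(1 - cos θ)

where λ_C = h/(m_e·c) ≈ 2.4263 pm is the Compton wavelength of an electron.

For θ = 11°:
cos(11°) = 0.9816
1 - cos(11°) = 0.0184

Δλ = 2.4263 × 0.0184
Δλ = 0.0446 pm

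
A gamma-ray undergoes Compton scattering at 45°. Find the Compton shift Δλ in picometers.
0.7106 pm

Using the Compton scattering formula:
Δλ = λ_C(1 - cos θ)

where λ_C = h/(m_e·c) ≈ 2.4263 pm is the Compton wavelength of an electron.

For θ = 45°:
cos(45°) = 0.7071
1 - cos(45°) = 0.2929

Δλ = 2.4263 × 0.2929
Δλ = 0.7106 pm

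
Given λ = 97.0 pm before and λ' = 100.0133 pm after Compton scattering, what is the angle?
104.00°

First find the wavelength shift:
Δλ = λ' - λ = 100.0133 - 97.0 = 3.0133 pm

Using Δλ = λ_C(1 - cos θ), with λ_C = h/(m_e·c) ≈ 2.42631024 pm:
cos θ = 1 - Δλ/λ_C
cos θ = 1 - 3.0133/2.42631024
cos θ = -0.241927

θ = arccos(-0.241927)
θ = 104.00°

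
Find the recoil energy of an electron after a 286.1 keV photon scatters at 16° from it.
6.0735 keV

By energy conservation: K_e = E_initial - E_final

First find the scattered photon energy:
Initial wavelength: λ = hc/E = 4.3336 pm
Compton shift: Δλ = λ_C(1 - cos(16°)) = 0.0940 pm
Final wavelength: λ' = 4.3336 + 0.0940 = 4.4276 pm
Final photon energy: E' = hc/λ' = 280.0265 keV

Electron kinetic energy:
K_e = E - E' = 286.1000 - 280.0265 = 6.0735 keV

(Intermediate values are shown rounded; full precision is carried through to the final answer.)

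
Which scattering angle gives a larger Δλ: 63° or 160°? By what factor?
160° produces the larger shift by a factor of 3.552

Calculate both shifts using Δλ = λ_C(1 - cos θ):

For θ₁ = 63°:
Δλ₁ = 2.4263 × (1 - cos(63°))
Δλ₁ = 2.4263 × 0.5460
Δλ₁ = 1.3248 pm

For θ₂ = 160°:
Δλ₂ = 2.4263 × (1 - cos(160°))
Δλ₂ = 2.4263 × 1.9397
Δλ₂ = 4.7063 pm

The 160° angle produces the larger shift.
Ratio: 4.7063/1.3248 = 3.552

(Intermediate values are shown rounded; full precision is carried through to the final answer.)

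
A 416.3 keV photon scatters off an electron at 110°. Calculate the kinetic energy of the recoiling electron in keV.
217.4289 keV

By energy conservation: K_e = E_initial - E_final

First find the scattered photon energy:
Initial wavelength: λ = hc/E = 2.9782 pm
Compton shift: Δλ = λ_C(1 - cos(110°)) = 3.2562 pm
Final wavelength: λ' = 2.9782 + 3.2562 = 6.2344 pm
Final photon energy: E' = hc/λ' = 198.8711 keV

Electron kinetic energy:
K_e = E - E' = 416.3000 - 198.8711 = 217.4289 keV

(Intermediate values are shown rounded; full precision is carried through to the final answer.)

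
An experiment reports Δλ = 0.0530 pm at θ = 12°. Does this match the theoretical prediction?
Yes, consistent

Calculate the expected shift for θ = 12°:

Δλ_expected = λ_C(1 - cos(12°))
Δλ_expected = 2.4263 × (1 - cos(12°))
Δλ_expected = 2.4263 × 0.0219
Δλ_expected = 0.0530 pm

Given shift: 0.0530 pm
Expected shift: 0.0530 pm
Difference: 0.0000 pm

The values match. This is consistent with Compton scattering at the stated angle.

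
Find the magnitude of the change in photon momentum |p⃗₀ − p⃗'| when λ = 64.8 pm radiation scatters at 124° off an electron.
1.7561e-23 kg·m/s

Photon momentum magnitude is p = h/λ.

Initial momentum:
p₀ = h/λ = 6.6261e-34/6.4800e-11 = 1.0225e-23 kg·m/s

After scattering:
λ' = λ + Δλ = 64.8 + 3.7831 = 68.5831 pm
p' = h/λ' = 6.6261e-34/6.8583e-11 = 9.6614e-24 kg·m/s

Momentum is a vector; the scattered photon's direction makes angle θ = 124° with the incident direction. The magnitude of the vector change Δp⃗ = p⃗₀ − p⃗' is found from the law of cosines:
|Δp⃗|² = p₀² + p'² − 2p₀p'cos θ
|Δp⃗|² = (1.0225e-23)² + (9.6614e-24)² − 2·1.0225e-23·9.6614e-24·cos(124°)
|Δp⃗| = 1.7561e-23 kg·m/s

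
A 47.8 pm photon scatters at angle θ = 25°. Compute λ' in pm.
48.0273 pm

Using the Compton scattering formula:
λ' = λ + Δλ = λ + λ_C(1 - cos θ)

Given:
- Initial wavelength λ = 47.8 pm
- Scattering angle θ = 25°
- Compton wavelength λ_C ≈ 2.4263 pm

Calculate the shift:
Δλ = 2.4263 × (1 - cos(25°))
Δλ = 2.4263 × 0.0937
Δλ = 0.2273 pm

Final wavelength:
λ' = 47.8 + 0.2273 = 48.0273 pm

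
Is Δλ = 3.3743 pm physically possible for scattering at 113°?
Yes, consistent

Calculate the expected shift for θ = 113°:

Δλ_expected = λ_C(1 - cos(113°))
Δλ_expected = 2.4263 × (1 - cos(113°))
Δλ_expected = 2.4263 × 1.3907
Δλ_expected = 3.3743 pm

Given shift: 3.3743 pm
Expected shift: 3.3743 pm
Difference: 0.0000 pm

The values match. This is consistent with Compton scattering at the stated angle.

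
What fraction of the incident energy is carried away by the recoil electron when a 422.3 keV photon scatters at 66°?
0.3290 (or 32.90%)

Calculate initial and final photon energies:

Initial: E₀ = 422.3 keV → λ₀ = 2.9359 pm
Compton shift: Δλ = 1.4394 pm
Final wavelength: λ' = 4.3754 pm
Final energy: E' = 283.3686 keV

Fractional energy loss:
(E₀ - E')/E₀ = (422.3000 - 283.3686)/422.3000
= 138.9314/422.3000
= 0.3290
= 32.90%

(Intermediate values are shown rounded; full precision is carried through to the final answer.)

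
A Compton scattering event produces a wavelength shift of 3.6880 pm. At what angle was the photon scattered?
121.33°

From the Compton formula Δλ = λ_C(1 - cos θ), we can solve for θ:

cos θ = 1 - Δλ/λ_C

Given:
- Δλ = 3.6880 pm
- λ_C = h/(m_e·c) ≈ 2.42631024 pm

cos θ = 1 - 3.6880/2.42631024
cos θ = 1 - 1.520003
cos θ = -0.520003

θ = arccos(-0.520003)
θ = 121.33°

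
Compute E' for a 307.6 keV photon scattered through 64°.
229.8821 keV

First convert energy to wavelength:
λ = hc/E, with hc ≈ 1239.842 keV·pm (i.e. 1239.842 eV·nm)

For E = 307.6 keV = 307600 eV:
λ = 1239.842 keV·pm / 307.6 keV
λ = 4.0307 pm

Calculate the Compton shift:
Δλ = λ_C(1 - cos(64°)) = 2.4263 × 0.5616
Δλ = 1.3627 pm

Final wavelength:
λ' = 4.0307 + 1.3627 = 5.3934 pm

Final energy:
E' = hc/λ' = 1239.842 / 5.3934 = 229.8821 keV

(Intermediate values are shown rounded; full precision is carried through to the final answer.)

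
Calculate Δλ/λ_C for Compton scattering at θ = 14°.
0.0297 λ_C

The Compton shift formula is:
Δλ = λ_C(1 - cos θ)

Dividing both sides by λ_C:
Δλ/λ_C = 1 - cos θ

For θ = 14°:
Δλ/λ_C = 1 - cos(14°)
Δλ/λ_C = 1 - 0.9703
Δλ/λ_C = 0.0297

This means the shift is 0.0297 × λ_C = 0.0721 pm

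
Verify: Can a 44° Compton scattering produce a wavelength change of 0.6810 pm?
Yes, consistent

Calculate the expected shift for θ = 44°:

Δλ_expected = λ_C(1 - cos(44°))
Δλ_expected = 2.4263 × (1 - cos(44°))
Δλ_expected = 2.4263 × 0.2807
Δλ_expected = 0.6810 pm

Given shift: 0.6810 pm
Expected shift: 0.6810 pm
Difference: 0.0000 pm

The values match. This is consistent with Compton scattering at the stated angle.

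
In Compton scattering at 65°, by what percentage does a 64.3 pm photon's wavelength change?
2.1787%

Calculate the Compton shift:
Δλ = λ_C(1 - cos(65°))
Δλ = 2.4263 × (1 - cos(65°))
Δλ = 2.4263 × 0.5774
Δλ = 1.4009 pm

Percentage change:
(Δλ/λ₀) × 100 = (1.4009/64.3) × 100
= 2.1787%

(Intermediate values are shown rounded; full precision is carried through to the final answer.)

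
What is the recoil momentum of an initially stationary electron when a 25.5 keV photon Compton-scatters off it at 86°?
1.8182e-23 kg·m/s

The electron is initially at rest, so by conservation of momentum:
p⃗_e = p⃗₀ − p⃗'  (incident photon momentum minus scattered photon momentum)

Photon momentum magnitudes (p = h/λ = E/c):
λ₀ = hc/E₀ = 48.6213 pm → p₀ = h/λ₀ = 1.3628e-23 kg·m/s
Δλ = λ_C(1 − cos 86°) = 2.2571 pm
λ' = 50.8783 pm → p' = h/λ' = 1.3023e-23 kg·m/s

The scattered photon makes angle θ = 86° with the incident direction, so by the law of cosines:
|p⃗_e|² = p₀² + p'² − 2p₀p'cos θ
|p⃗_e|² = (1.3628e-23)² + (1.3023e-23)² − 2·1.3628e-23·1.3023e-23·cos(86°)
|p⃗_e| = 1.8182e-23 kg·m/s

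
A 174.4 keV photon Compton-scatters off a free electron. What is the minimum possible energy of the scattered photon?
103.6501 keV (at θ = 180°)

The scattered photon has minimum energy when its wavelength is maximum, i.e., when the Compton shift Δλ = λ_C(1 − cos θ) is maximum. This occurs at θ = 180° (backscattering), giving Δλ_max = 2λ_C = 4.8526 pm.

Initial wavelength: λ₀ = hc/E₀ = 7.1092 pm
Maximum final wavelength: λ'_max = λ₀ + 2λ_C = 7.1092 + 4.8526 = 11.9618 pm
Minimum final energy: E'_min = hc/λ'_max = 103.6501 keV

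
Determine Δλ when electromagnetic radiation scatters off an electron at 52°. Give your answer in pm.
0.9325 pm

Using the Compton scattering formula:
Δλ = λ_C(1 - cos θ)

where λ_C = h/(m_e·c) ≈ 2.4263 pm is the Compton wavelength of an electron.

For θ = 52°:
cos(52°) = 0.6157
1 - cos(52°) = 0.3843

Δλ = 2.4263 × 0.3843
Δλ = 0.9325 pm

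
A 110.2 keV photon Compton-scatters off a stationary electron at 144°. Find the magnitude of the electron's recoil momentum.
9.6439e-23 kg·m/s

The electron is initially at rest, so by conservation of momentum:
p⃗_e = p⃗₀ − p⃗'  (incident photon momentum minus scattered photon momentum)

Photon momentum magnitudes (p = h/λ = E/c):
λ₀ = hc/E₀ = 11.2508 pm → p₀ = h/λ₀ = 5.8894e-23 kg·m/s
Δλ = λ_C(1 − cos 144°) = 4.3892 pm
λ' = 15.6401 pm → p' = h/λ' = 4.2366e-23 kg·m/s

The scattered photon makes angle θ = 144° with the incident direction, so by the law of cosines:
|p⃗_e|² = p₀² + p'² − 2p₀p'cos θ
|p⃗_e|² = (5.8894e-23)² + (4.2366e-23)² − 2·5.8894e-23·4.2366e-23·cos(144°)
|p⃗_e| = 9.6439e-23 kg·m/s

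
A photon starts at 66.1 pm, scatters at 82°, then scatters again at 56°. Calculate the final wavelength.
69.2582 pm

Apply Compton shift twice:

First scattering at θ₁ = 82°:
Δλ₁ = λ_C(1 - cos(82°))
Δλ₁ = 2.4263 × 0.8608
Δλ₁ = 2.0886 pm

After first scattering:
λ₁ = 66.1 + 2.0886 = 68.1886 pm

Second scattering at θ₂ = 56°:
Δλ₂ = λ_C(1 - cos(56°))
Δλ₂ = 2.4263 × 0.4408
Δλ₂ = 1.0695 pm

Final wavelength:
λ₂ = 68.1886 + 1.0695 = 69.2582 pm

Total shift: Δλ_total = 2.0886 + 1.0695 = 3.1582 pm

(Intermediate values are shown rounded; full precision is carried through to the final answer.)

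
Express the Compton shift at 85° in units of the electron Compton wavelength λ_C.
0.9128 λ_C

The Compton shift formula is:
Δλ = λ_C(1 - cos θ)

Dividing both sides by λ_C:
Δλ/λ_C = 1 - cos θ

For θ = 85°:
Δλ/λ_C = 1 - cos(85°)
Δλ/λ_C = 1 - 0.0872
Δλ/λ_C = 0.9128

This means the shift is 0.9128 × λ_C = 2.2148 pm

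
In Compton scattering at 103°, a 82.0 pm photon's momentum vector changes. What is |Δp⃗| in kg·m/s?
1.2428e-23 kg·m/s

Photon momentum magnitude is p = h/λ.

Initial momentum:
p₀ = h/λ = 6.6261e-34/8.2000e-11 = 8.0806e-24 kg·m/s

After scattering:
λ' = λ + Δλ = 82.0 + 2.9721 = 84.9721 pm
p' = h/λ' = 6.6261e-34/8.4972e-11 = 7.7979e-24 kg·m/s

Momentum is a vector; the scattered photon's direction makes angle θ = 103° with the incident direction. The magnitude of the vector change Δp⃗ = p⃗₀ − p⃗' is found from the law of cosines:
|Δp⃗|² = p₀² + p'² − 2p₀p'cos θ
|Δp⃗|² = (8.0806e-24)² + (7.7979e-24)² − 2·8.0806e-24·7.7979e-24·cos(103°)
|Δp⃗| = 1.2428e-23 kg·m/s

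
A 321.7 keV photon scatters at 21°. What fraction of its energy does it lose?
0.0401 (or 4.01%)

Calculate initial and final photon energies:

Initial: E₀ = 321.7 keV → λ₀ = 3.8540 pm
Compton shift: Δλ = 0.1612 pm
Final wavelength: λ' = 4.0152 pm
Final energy: E' = 308.7882 keV

Fractional energy loss:
(E₀ - E')/E₀ = (321.7000 - 308.7882)/321.7000
= 12.9118/321.7000
= 0.0401
= 4.01%

(Intermediate values are shown rounded; full precision is carried through to the final answer.)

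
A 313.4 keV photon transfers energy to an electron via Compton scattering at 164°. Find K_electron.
171.1303 keV

By energy conservation: K_e = E_initial - E_final

First find the scattered photon energy:
Initial wavelength: λ = hc/E = 3.9561 pm
Compton shift: Δλ = λ_C(1 - cos(164°)) = 4.7586 pm
Final wavelength: λ' = 3.9561 + 4.7586 = 8.7147 pm
Final photon energy: E' = hc/λ' = 142.2697 keV

Electron kinetic energy:
K_e = E - E' = 313.4000 - 142.2697 = 171.1303 keV

(Intermediate values are shown rounded; full precision is carried through to the final answer.)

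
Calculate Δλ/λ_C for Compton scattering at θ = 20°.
0.0603 λ_C

The Compton shift formula is:
Δλ = λ_C(1 - cos θ)

Dividing both sides by λ_C:
Δλ/λ_C = 1 - cos θ

For θ = 20°:
Δλ/λ_C = 1 - cos(20°)
Δλ/λ_C = 1 - 0.9397
Δλ/λ_C = 0.0603

This means the shift is 0.0603 × λ_C = 0.1463 pm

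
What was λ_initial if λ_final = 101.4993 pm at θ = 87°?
99.2000 pm

From λ' = λ + Δλ, we have λ = λ' - Δλ

First calculate the Compton shift:
Δλ = λ_C(1 - cos θ)
Δλ = 2.4263 × (1 - cos(87°))
Δλ = 2.4263 × 0.9477
Δλ = 2.2993 pm

Initial wavelength:
λ = λ' - Δλ
λ = 101.4993 - 2.2993
λ = 99.2000 pm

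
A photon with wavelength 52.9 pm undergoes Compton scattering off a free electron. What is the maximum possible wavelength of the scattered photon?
57.7526 pm (at θ = 180°)

The Compton shift is Δλ = λ_C(1 − cos θ).

Since cos θ ranges from −1 to 1, the factor (1 − cos θ) ranges from 0 to 2; the maximum shift occurs at θ = 180° (backscattering):
Δλ_max = 2λ_C = 2 × 2.4263 pm = 4.8526 pm

Maximum scattered wavelength:
λ'_max = λ₀ + Δλ_max = 52.9 + 4.8526 = 57.7526 pm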